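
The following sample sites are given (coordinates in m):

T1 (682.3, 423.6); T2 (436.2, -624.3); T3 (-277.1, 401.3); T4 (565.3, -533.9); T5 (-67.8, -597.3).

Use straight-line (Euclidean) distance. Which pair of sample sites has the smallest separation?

T2 and T4

Pairwise distances:
T1–T2: √((-246.1)² + (-1047.9)²) = √(60565.210 + 1098094.410) = 1076.4 m
T1–T3: √((-959.4)² + (-22.3)²) = √(920448.360 + 497.290) = 959.7 m
T1–T4: √((-117.0)² + (-957.5)²) = √(13689.000 + 916806.250) = 964.6 m
T1–T5: √((-750.1)² + (-1020.9)²) = √(562650.010 + 1042236.810) = 1266.8 m
T2–T3: √((-713.3)² + (1025.6)²) = √(508796.890 + 1051855.360) = 1249.3 m
T2–T4: √((129.1)² + (90.4)²) = √(16666.810 + 8172.160) = 157.6 m
T2–T5: √((-504.0)² + (27.0)²) = √(254016.000 + 729.000) = 504.7 m
T3–T4: √((842.4)² + (-935.2)²) = √(709637.760 + 874599.040) = 1258.7 m
T3–T5: √((209.3)² + (-998.6)²) = √(43806.490 + 997201.960) = 1020.3 m
T4–T5: √((-633.1)² + (-63.4)²) = √(400815.610 + 4019.560) = 636.3 m
Closest pair: T2–T4 at 157.6 m.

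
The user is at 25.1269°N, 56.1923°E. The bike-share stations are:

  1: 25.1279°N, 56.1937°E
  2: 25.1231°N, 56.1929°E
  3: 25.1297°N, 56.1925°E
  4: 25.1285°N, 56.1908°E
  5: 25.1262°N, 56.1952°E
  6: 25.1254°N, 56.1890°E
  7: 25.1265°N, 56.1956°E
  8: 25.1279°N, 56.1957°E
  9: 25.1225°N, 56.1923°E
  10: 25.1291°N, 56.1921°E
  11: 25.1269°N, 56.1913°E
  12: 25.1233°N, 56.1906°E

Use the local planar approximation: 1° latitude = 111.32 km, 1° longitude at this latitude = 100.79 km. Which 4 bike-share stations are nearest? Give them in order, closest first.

Distances from 25.1269°N, 56.1923°E:
1: √((0.0010·111.32)² + (0.0014·100.79)²) = √(0.012392 + 0.019911) = 0.1797 km
2: √((-0.0038·111.32)² + (0.0006·100.79)²) = √(0.178943 + 0.003657) = 0.4273 km
3: √((0.0028·111.32)² + (0.0002·100.79)²) = √(0.097154 + 0.000406) = 0.3123 km
4: √((0.0016·111.32)² + (-0.0015·100.79)²) = √(0.031724 + 0.022857) = 0.2336 km
5: √((-0.0007·111.32)² + (0.0029·100.79)²) = √(0.006072 + 0.085434) = 0.3025 km
6: √((-0.0015·111.32)² + (-0.0033·100.79)²) = √(0.027882 + 0.110627) = 0.3722 km
7: √((-0.0004·111.32)² + (0.0033·100.79)²) = √(0.001983 + 0.110627) = 0.3356 km
8: √((0.0010·111.32)² + (0.0034·100.79)²) = √(0.012392 + 0.117434) = 0.3603 km
9: √((-0.0044·111.32)² + (0.0000·100.79)²) = √(0.239912 + 0.000000) = 0.4898 km
10: √((0.0022·111.32)² + (-0.0002·100.79)²) = √(0.059978 + 0.000406) = 0.2457 km
11: √((0.0000·111.32)² + (-0.0010·100.79)²) = √(0.000000 + 0.010159) = 0.1008 km
12: √((-0.0036·111.32)² + (-0.0017·100.79)²) = √(0.160602 + 0.029358) = 0.4358 km
Sorted: 11 (0.1008 km) < 1 (0.1797 km) < 4 (0.2336 km) < 10 (0.2457 km) < 5 (0.3025 km) < 3 (0.3123 km) < …

11, 1, 4, 10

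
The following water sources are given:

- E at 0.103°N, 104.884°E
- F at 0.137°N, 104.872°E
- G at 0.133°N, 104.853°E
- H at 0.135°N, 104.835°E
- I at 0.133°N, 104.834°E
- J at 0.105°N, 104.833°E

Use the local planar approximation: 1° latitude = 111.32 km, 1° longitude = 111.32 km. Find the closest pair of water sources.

H and I

Pairwise distances:
E–F: √((0.034·111.32)² + (-0.012·111.32)²) = √(14.32532 + 1.78447) = 4.014 km
E–G: √((0.030·111.32)² + (-0.031·111.32)²) = √(11.15293 + 11.90885) = 4.802 km
E–H: √((0.032·111.32)² + (-0.049·111.32)²) = √(12.68955 + 29.75353) = 6.515 km
E–I: √((0.030·111.32)² + (-0.050·111.32)²) = √(11.15293 + 30.98036) = 6.491 km
E–J: √((0.002·111.32)² + (-0.051·111.32)²) = √(0.04957 + 32.23196) = 5.682 km
F–G: √((-0.004·111.32)² + (-0.019·111.32)²) = √(0.19827 + 4.47356) = 2.161 km
F–H: √((-0.002·111.32)² + (-0.037·111.32)²) = √(0.04957 + 16.96484) = 4.125 km
F–I: √((-0.004·111.32)² + (-0.038·111.32)²) = √(0.19827 + 17.89425) = 4.254 km
F–J: √((-0.032·111.32)² + (-0.039·111.32)²) = √(12.68955 + 18.84845) = 5.616 km
G–H: √((0.002·111.32)² + (-0.018·111.32)²) = √(0.04957 + 4.01505) = 2.016 km
G–I: √((0.000·111.32)² + (-0.019·111.32)²) = √(0.00000 + 4.47356) = 2.115 km
G–J: √((-0.028·111.32)² + (-0.020·111.32)²) = √(9.71544 + 4.95686) = 3.830 km
H–I: √((-0.002·111.32)² + (-0.001·111.32)²) = √(0.04957 + 0.01239) = 0.249 km
H–J: √((-0.030·111.32)² + (-0.002·111.32)²) = √(11.15293 + 0.04957) = 3.347 km
I–J: √((-0.028·111.32)² + (-0.001·111.32)²) = √(9.71544 + 0.01239) = 3.119 km
Closest pair: H–I at 0.249 km.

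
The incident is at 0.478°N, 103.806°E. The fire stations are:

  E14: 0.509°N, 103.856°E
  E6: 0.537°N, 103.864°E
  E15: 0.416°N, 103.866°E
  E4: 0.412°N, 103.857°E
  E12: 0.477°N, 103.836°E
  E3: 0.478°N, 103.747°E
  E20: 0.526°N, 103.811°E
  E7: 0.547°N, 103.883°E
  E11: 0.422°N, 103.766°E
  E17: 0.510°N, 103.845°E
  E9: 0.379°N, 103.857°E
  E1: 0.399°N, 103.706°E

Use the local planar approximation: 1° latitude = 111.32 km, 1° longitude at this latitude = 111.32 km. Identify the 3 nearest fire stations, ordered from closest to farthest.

Distances from 0.478°N, 103.806°E:
E14: √((0.031·111.32)² + (0.050·111.32)²) = √(11.90885 + 30.98036) = 6.549 km
E6: √((0.059·111.32)² + (0.058·111.32)²) = √(43.13705 + 41.68717) = 9.210 km
E15: √((-0.062·111.32)² + (0.060·111.32)²) = √(47.63540 + 44.61171) = 9.605 km
E4: √((-0.066·111.32)² + (0.051·111.32)²) = √(53.98017 + 32.23196) = 9.285 km
E12: √((-0.001·111.32)² + (0.030·111.32)²) = √(0.01239 + 11.15293) = 3.341 km
E3: √((0.000·111.32)² + (-0.059·111.32)²) = √(0.00000 + 43.13705) = 6.568 km
E20: √((0.048·111.32)² + (0.005·111.32)²) = √(28.55150 + 0.30980) = 5.372 km
E7: √((0.069·111.32)² + (0.077·111.32)²) = √(58.99899 + 73.47301) = 11.510 km
E11: √((-0.056·111.32)² + (-0.040·111.32)²) = √(38.86176 + 19.82743) = 7.661 km
E17: √((0.032·111.32)² + (0.039·111.32)²) = √(12.68955 + 18.84845) = 5.616 km
E9: √((-0.099·111.32)² + (0.051·111.32)²) = √(121.45539 + 32.23196) = 12.397 km
E1: √((-0.079·111.32)² + (-0.100·111.32)²) = √(77.33936 + 123.92142) = 14.187 km
Sorted: E12 (3.341 km) < E20 (5.372 km) < E17 (5.616 km) < E14 (6.549 km) < E3 (6.568 km) < …

E12, E20, E17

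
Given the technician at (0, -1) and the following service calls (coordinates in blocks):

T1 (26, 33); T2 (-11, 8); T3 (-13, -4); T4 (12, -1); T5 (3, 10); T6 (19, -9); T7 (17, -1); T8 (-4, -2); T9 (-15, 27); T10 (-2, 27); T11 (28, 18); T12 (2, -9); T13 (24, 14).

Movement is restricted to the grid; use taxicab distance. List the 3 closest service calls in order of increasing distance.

T8, T12, T4

Distances from (0, -1):
T1: |26| + |34| = 26 + 34 = 60 blocks
T2: |-11| + |9| = 11 + 9 = 20 blocks
T3: |-13| + |-3| = 13 + 3 = 16 blocks
T4: |12| + |0| = 12 + 0 = 12 blocks
T5: |3| + |11| = 3 + 11 = 14 blocks
T6: |19| + |-8| = 19 + 8 = 27 blocks
T7: |17| + |0| = 17 + 0 = 17 blocks
T8: |-4| + |-1| = 4 + 1 = 5 blocks
T9: |-15| + |28| = 15 + 28 = 43 blocks
T10: |-2| + |28| = 2 + 28 = 30 blocks
T11: |28| + |19| = 28 + 19 = 47 blocks
T12: |2| + |-8| = 2 + 8 = 10 blocks
T13: |24| + |15| = 24 + 15 = 39 blocks
Sorted: T8 (5 blocks) < T12 (10 blocks) < T4 (12 blocks) < T5 (14 blocks) < T3 (16 blocks) < …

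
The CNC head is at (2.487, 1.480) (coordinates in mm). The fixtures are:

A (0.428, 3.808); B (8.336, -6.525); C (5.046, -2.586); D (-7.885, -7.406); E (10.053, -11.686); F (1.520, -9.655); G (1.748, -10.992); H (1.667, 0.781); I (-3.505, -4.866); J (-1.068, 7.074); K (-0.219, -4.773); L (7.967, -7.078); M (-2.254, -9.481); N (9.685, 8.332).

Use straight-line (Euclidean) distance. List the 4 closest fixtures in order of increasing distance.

H, A, C, J

Distances from (2.487, 1.480):
A: 3.108 mm
B: 9.914 mm
C: 4.804 mm
D: 13.658 mm
E: 15.185 mm
F: 11.177 mm
G: 12.494 mm
H: 1.077 mm
I: 8.728 mm
J: 6.628 mm
K: 6.813 mm
L: 10.162 mm
M: 11.942 mm
N: 9.938 mm
Sorted: H (1.077 mm) < A (3.108 mm) < C (4.804 mm) < J (6.628 mm) < K (6.813 mm) < I (8.728 mm) < …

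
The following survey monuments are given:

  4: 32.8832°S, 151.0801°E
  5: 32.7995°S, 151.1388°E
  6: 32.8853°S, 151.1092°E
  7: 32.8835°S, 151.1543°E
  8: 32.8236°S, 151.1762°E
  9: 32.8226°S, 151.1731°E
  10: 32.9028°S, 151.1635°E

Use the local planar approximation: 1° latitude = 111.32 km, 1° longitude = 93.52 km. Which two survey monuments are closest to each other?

8 and 9

Pairwise distances:
4–5: 10.8144 km
4–6: 2.7315 km
4–7: 6.9393 km
4–8: 11.1709 km
4–9: 11.0069 km
4–10: 8.0990 km
5–6: 9.9443 km
5–7: 9.4626 km
5–8: 4.4081 km
5–9: 4.1112 km
5–10: 11.7291 km
6–7: 4.2225 km
6–8: 9.2971 km
6–9: 9.1885 km
6–10: 5.4390 km
7–8: 6.9755 km
7–9: 7.0037 km
7–10: 2.3143 km
8–9: 0.3105 km
8–10: 8.8962 km
9–10: 8.9729 km
Closest pair: 8–9 at 0.3105 km.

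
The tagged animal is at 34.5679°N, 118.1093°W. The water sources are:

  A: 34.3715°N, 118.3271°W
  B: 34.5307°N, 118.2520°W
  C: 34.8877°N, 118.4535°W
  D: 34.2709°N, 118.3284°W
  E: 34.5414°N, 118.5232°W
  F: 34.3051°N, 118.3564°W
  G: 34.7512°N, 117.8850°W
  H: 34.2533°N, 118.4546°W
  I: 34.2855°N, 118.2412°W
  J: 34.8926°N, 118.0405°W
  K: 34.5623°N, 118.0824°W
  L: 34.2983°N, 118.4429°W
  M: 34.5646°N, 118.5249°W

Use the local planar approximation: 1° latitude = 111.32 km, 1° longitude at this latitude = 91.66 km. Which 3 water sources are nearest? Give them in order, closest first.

K, B, G

Distances from 34.5679°N, 118.1093°W:
A: √((-0.1964·111.32)² + (-0.2178·91.66)²) = √(478.001613 + 398.543249) = 29.6065 km
B: √((-0.0372·111.32)² + (-0.1427·91.66)²) = √(17.148742 + 171.083313) = 13.7198 km
C: √((0.3198·111.32)² + (-0.3442·91.66)²) = √(1267.369683 + 995.362874) = 47.5682 km
D: √((-0.2970·111.32)² + (-0.2191·91.66)²) = √(1093.098489 + 403.315080) = 38.6835 km
E: √((-0.0265·111.32)² + (-0.4139·91.66)²) = √(8.702382 + 1439.297459) = 38.0526 km
F: √((-0.2628·111.32)² + (-0.2471·91.66)²) = √(855.848940 + 512.985626) = 36.9978 km
G: √((0.1833·111.32)² + (0.2243·91.66)²) = √(416.362229 + 422.686379) = 28.9663 km
H: √((-0.3146·111.32)² + (-0.3453·91.66)²) = √(1226.489492 + 1001.735033) = 47.2041 km
I: √((-0.2824·111.32)² + (-0.1319·91.66)²) = √(988.270382 + 146.166988) = 33.6814 km
J: √((0.3247·111.32)² + (0.0688·91.66)²) = √(1306.504689 + 39.768259) = 36.6916 km
K: √((-0.0056·111.32)² + (0.0269·91.66)²) = √(0.388618 + 6.079450) = 2.5432 km
L: √((-0.2696·111.32)² + (-0.3336·91.66)²) = √(900.712461 + 935.000385) = 42.8452 km
M: √((-0.0033·111.32)² + (-0.4156·91.66)²) = √(0.134950 + 1451.144912) = 38.0957 km
Sorted: K (2.5432 km) < B (13.7198 km) < G (28.9663 km) < A (29.6065 km) < I (33.6814 km) < …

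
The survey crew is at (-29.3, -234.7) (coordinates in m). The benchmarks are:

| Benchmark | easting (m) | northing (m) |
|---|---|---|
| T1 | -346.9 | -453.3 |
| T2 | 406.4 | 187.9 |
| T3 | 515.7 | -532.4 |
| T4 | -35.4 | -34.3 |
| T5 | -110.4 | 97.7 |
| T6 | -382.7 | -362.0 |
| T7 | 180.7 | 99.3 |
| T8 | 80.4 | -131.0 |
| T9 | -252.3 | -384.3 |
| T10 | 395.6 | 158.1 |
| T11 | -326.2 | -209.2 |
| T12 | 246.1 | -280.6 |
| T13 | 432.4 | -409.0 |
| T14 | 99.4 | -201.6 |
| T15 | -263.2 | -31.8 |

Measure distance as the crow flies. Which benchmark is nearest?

Distances from (-29.3, -234.7):
T1: √((-317.6)² + (-218.6)²) = √(100869.760 + 47785.960) = 385.6 m
T2: √((435.7)² + (422.6)²) = √(189834.490 + 178590.760) = 607.0 m
T3: √((545.0)² + (-297.7)²) = √(297025.000 + 88625.290) = 621.0 m
T4: √((-6.1)² + (200.4)²) = √(37.210 + 40160.160) = 200.5 m
T5: √((-81.1)² + (332.4)²) = √(6577.210 + 110489.760) = 342.2 m
T6: √((-353.4)² + (-127.3)²) = √(124891.560 + 16205.290) = 375.6 m
T7: √((210.0)² + (334.0)²) = √(44100.000 + 111556.000) = 394.5 m
T8: √((109.7)² + (103.7)²) = √(12034.090 + 10753.690) = 151.0 m
T9: √((-223.0)² + (-149.6)²) = √(49729.000 + 22380.160) = 268.5 m
T10: √((424.9)² + (392.8)²) = √(180540.010 + 154291.840) = 578.6 m
T11: √((-296.9)² + (25.5)²) = √(88149.610 + 650.250) = 298.0 m
T12: √((275.4)² + (-45.9)²) = √(75845.160 + 2106.810) = 279.2 m
T13: √((461.7)² + (-174.3)²) = √(213166.890 + 30380.490) = 493.5 m
T14: √((128.7)² + (33.1)²) = √(16563.690 + 1095.610) = 132.9 m
T15: √((-233.9)² + (202.9)²) = √(54709.210 + 41168.410) = 309.6 m
Minimum: T14 at 132.9 m.

T14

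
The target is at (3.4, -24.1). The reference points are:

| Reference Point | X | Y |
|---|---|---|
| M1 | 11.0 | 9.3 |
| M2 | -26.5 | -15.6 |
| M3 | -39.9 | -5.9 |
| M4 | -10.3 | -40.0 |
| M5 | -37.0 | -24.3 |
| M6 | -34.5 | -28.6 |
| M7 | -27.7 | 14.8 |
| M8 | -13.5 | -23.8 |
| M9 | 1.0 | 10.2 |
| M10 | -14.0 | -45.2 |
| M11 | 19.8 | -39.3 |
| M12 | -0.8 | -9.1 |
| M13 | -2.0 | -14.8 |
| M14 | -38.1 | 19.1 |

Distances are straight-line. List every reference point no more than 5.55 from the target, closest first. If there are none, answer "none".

none

Distances from (3.4, -24.1):
M1: 34.3
M2: 31.1
M3: 47.0
M4: 21.0
M5: 40.4
M6: 38.2
M7: 49.8
M8: 16.9
M9: 34.4
M10: 27.3
M11: 22.4
M12: 15.6
M13: 10.8
M14: 59.9
Threshold 5.55: none within range.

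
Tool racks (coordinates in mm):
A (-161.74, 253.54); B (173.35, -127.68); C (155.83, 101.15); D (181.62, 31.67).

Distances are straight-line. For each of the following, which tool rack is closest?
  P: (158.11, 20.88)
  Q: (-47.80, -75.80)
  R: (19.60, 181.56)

P→D; Q→B; R→C

P at (158.11, 20.88):
  A: 395.52 mm
  B: 149.34 mm
  C: 80.30 mm
  D: 25.87 mm
  → nearest: D (25.87 mm)
Q at (-47.80, -75.80):
  A: 348.49 mm
  B: 227.15 mm
  C: 269.77 mm
  D: 253.34 mm
  → nearest: B (227.15 mm)
R at (19.60, 181.56):
  A: 195.10 mm
  B: 345.35 mm
  C: 158.19 mm
  D: 220.72 mm
  → nearest: C (158.19 mm)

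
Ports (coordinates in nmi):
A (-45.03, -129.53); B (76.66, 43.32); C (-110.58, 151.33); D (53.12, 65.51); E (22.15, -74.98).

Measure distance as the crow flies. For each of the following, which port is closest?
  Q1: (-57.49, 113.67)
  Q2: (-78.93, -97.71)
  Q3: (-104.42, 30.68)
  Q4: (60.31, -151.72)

Q1 at (-57.49, 113.67):
  A: 243.52 nmi
  B: 151.48 nmi
  C: 65.09 nmi
  D: 120.64 nmi
  E: 204.77 nmi
  → nearest: C (65.09 nmi)
Q2 at (-78.93, -97.71):
  A: 46.49 nmi
  B: 209.99 nmi
  C: 251.04 nmi
  D: 209.95 nmi
  E: 103.60 nmi
  → nearest: A (46.49 nmi)
Q3 at (-104.42, 30.68):
  A: 170.86 nmi
  B: 181.52 nmi
  C: 120.81 nmi
  D: 161.34 nmi
  E: 164.88 nmi
  → nearest: C (120.81 nmi)
Q4 at (60.31, -151.72):
  A: 107.65 nmi
  B: 195.72 nmi
  C: 347.91 nmi
  D: 217.35 nmi
  E: 85.70 nmi
  → nearest: E (85.70 nmi)

Q1→C; Q2→A; Q3→C; Q4→E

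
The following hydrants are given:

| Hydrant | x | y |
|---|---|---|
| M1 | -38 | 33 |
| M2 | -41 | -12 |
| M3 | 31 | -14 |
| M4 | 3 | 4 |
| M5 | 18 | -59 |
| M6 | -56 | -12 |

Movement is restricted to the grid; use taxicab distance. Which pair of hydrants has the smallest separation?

M2 and M6

Pairwise distances:
M1–M2: |-3| + |-45| = 3 + 45 = 48
M1–M3: |69| + |-47| = 69 + 47 = 116
M1–M4: |41| + |-29| = 41 + 29 = 70
M1–M5: |56| + |-92| = 56 + 92 = 148
M1–M6: |-18| + |-45| = 18 + 45 = 63
M2–M3: |72| + |-2| = 72 + 2 = 74
M2–M4: |44| + |16| = 44 + 16 = 60
M2–M5: |59| + |-47| = 59 + 47 = 106
M2–M6: |-15| + |0| = 15 + 0 = 15
M3–M4: |-28| + |18| = 28 + 18 = 46
M3–M5: |-13| + |-45| = 13 + 45 = 58
M3–M6: |-87| + |2| = 87 + 2 = 89
M4–M5: |15| + |-63| = 15 + 63 = 78
M4–M6: |-59| + |-16| = 59 + 16 = 75
M5–M6: |-74| + |47| = 74 + 47 = 121
Closest pair: M2–M6 at 15.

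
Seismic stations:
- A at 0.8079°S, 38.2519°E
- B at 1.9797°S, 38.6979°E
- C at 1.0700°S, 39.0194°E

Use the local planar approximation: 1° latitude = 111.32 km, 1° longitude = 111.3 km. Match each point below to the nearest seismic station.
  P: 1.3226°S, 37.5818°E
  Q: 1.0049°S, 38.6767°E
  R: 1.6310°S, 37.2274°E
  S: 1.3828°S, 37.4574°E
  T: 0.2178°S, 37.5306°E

P at 1.3226°S, 37.5818°E:
  A: √((0.5147·111.32)² + (0.6701·111.3)²) = √(3282.877911 + 5562.494115) = 94.0498 km
  B: √((-0.6571·111.32)² + (1.1161·111.3)²) = √(5350.684326 + 15431.087893) = 144.1588 km
  C: √((0.2526·111.32)² + (1.4376·111.3)²) = √(790.702456 + 25601.561624) = 162.4570 km
  → nearest: A (94.0498 km)
Q at 1.0049°S, 38.6767°E:
  A: √((0.1970·111.32)² + (-0.4248·111.3)²) = √(480.926654 + 2235.421094) = 52.1186 km
  B: √((-0.9748·111.32)² + (0.0212·111.3)²) = √(11775.447929 + 5.567523) = 108.5404 km
  C: √((-0.0651·111.32)² + (0.3427·111.3)²) = √(52.518023 + 1454.851069) = 38.8249 km
  → nearest: C (38.8249 km)
R at 1.6310°S, 37.2274°E:
  A: √((0.8231·111.32)² + (1.0245·111.3)²) = √(8395.597290 + 13002.122521) = 146.2796 km
  B: √((-0.3487·111.32)² + (1.4705·111.3)²) = √(1506.781537 + 26786.772322) = 168.2069 km
  C: √((0.5610·111.32)² + (1.7920·111.3)²) = √(3900.067448 + 39780.142940) = 208.9981 km
  → nearest: A (146.2796 km)
S at 1.3828°S, 37.4574°E:
  A: √((0.5749·111.32)² + (0.7945·111.3)²) = √(4095.727109 + 7819.484656) = 109.1568 km
  B: √((-0.5969·111.32)² + (1.2405·111.3)²) = √(4415.191583 + 19062.675977) = 153.2249 km
  C: √((0.3128·111.32)² + (1.5620·111.3)²) = √(1212.494798 + 30224.031120) = 177.3035 km
  → nearest: A (109.1568 km)
T at 0.2178°S, 37.5306°E:
  A: √((-0.5901·111.32)² + (0.7213·111.3)²) = √(4315.167166 + 6444.989187) = 103.7312 km
  B: √((-1.7619·111.32)² + (1.1673·111.3)²) = √(38468.823682 + 16879.333722) = 235.2619 km
  C: √((-0.8522·111.32)² + (1.4888·111.3)²) = √(8999.729475 + 27457.630028) = 190.9381 km
  → nearest: A (103.7312 km)

P→A; Q→C; R→A; S→A; T→A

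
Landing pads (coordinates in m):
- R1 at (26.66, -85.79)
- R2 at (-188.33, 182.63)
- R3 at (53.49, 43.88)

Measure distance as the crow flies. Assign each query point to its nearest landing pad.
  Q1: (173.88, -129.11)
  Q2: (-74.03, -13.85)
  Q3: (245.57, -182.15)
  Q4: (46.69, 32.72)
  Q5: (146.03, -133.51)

Q1 at (173.88, -129.11):
  R1: 153.46 m
  R2: 477.89 m
  R3: 210.76 m
  → nearest: R1 (153.46 m)
Q2 at (-74.03, -13.85):
  R1: 123.75 m
  R2: 227.31 m
  R3: 139.98 m
  → nearest: R1 (123.75 m)
Q3 at (245.57, -182.15):
  R1: 239.18 m
  R2: 566.86 m
  R3: 296.62 m
  → nearest: R1 (239.18 m)
Q4 at (46.69, 32.72):
  R1: 120.19 m
  R2: 278.76 m
  R3: 13.07 m
  → nearest: R3 (13.07 m)
Q5 at (146.03, -133.51):
  R1: 128.56 m
  R2: 460.15 m
  R3: 200.08 m
  → nearest: R1 (128.56 m)

Q1→R1; Q2→R1; Q3→R1; Q4→R3; Q5→R1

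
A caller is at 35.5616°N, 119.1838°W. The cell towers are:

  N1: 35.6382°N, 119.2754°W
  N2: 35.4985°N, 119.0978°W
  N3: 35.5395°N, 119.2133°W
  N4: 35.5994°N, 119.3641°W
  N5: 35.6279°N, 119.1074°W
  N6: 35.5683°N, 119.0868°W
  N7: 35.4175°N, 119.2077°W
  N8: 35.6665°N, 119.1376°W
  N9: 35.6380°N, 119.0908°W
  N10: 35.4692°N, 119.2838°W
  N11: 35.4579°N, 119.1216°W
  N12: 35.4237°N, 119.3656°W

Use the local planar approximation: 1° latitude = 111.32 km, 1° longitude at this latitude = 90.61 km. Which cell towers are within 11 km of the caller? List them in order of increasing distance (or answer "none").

Distances from 35.5616°N, 119.1838°W:
N1: 11.8996 km
N2: 10.4911 km
N3: 3.6328 km
N4: 16.8702 km
N5: 10.1190 km
N6: 8.8208 km
N7: 16.1867 km
N8: 12.4051 km
N9: 11.9726 km
N10: 13.7078 km
N11: 12.8462 km
N12: 22.5169 km
Threshold 11 km: N3 (3.6328 km), N6 (8.8208 km), N5 (10.1190 km), N2 (10.4911 km) are within range.

N3, N6, N5, N2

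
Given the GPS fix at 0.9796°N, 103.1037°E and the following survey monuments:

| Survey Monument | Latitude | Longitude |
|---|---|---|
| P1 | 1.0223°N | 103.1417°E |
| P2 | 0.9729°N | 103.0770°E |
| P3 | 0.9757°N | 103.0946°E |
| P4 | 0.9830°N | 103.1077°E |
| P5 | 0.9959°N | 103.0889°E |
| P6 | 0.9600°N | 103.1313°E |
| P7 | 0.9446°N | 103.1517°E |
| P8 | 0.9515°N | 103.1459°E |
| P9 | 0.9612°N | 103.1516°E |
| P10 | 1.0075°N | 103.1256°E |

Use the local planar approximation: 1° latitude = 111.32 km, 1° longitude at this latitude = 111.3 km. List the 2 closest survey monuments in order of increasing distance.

Distances from 0.9796°N, 103.1037°E:
P1: 6.3626 km
P2: 3.0639 km
P3: 1.1020 km
P4: 0.5843 km
P5: 2.4507 km
P6: 3.7679 km
P7: 6.6122 km
P8: 5.6432 km
P9: 5.7112 km
P10: 3.9481 km
Sorted: P4 (0.5843 km) < P3 (1.1020 km) < P5 (2.4507 km) < P2 (3.0639 km) < …

P4, P3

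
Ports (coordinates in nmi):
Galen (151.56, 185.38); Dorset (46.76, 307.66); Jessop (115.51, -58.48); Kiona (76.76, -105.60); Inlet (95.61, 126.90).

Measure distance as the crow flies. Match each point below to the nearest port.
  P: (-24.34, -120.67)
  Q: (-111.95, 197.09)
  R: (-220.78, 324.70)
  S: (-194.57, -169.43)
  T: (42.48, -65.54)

P at (-24.34, -120.67):
  Galen: √((175.90)² + (306.05)²) = √(30940.8100 + 93666.6025) = 353.00 nmi
  Dorset: √((71.10)² + (428.33)²) = √(5055.2100 + 183466.5889) = 434.19 nmi
  Jessop: √((139.85)² + (62.19)²) = √(19558.0225 + 3867.5961) = 153.05 nmi
  Kiona: √((101.10)² + (15.07)²) = √(10221.2100 + 227.1049) = 102.22 nmi
  Inlet: √((119.95)² + (247.57)²) = √(14388.0025 + 61290.9049) = 275.10 nmi
  → nearest: Kiona (102.22 nmi)
Q at (-111.95, 197.09):
  Galen: √((263.51)² + (-11.71)²) = √(69437.5201 + 137.1241) = 263.77 nmi
  Dorset: √((158.71)² + (110.57)²) = √(25188.8641 + 12225.7249) = 193.43 nmi
  Jessop: √((227.46)² + (-255.57)²) = √(51738.0516 + 65316.0249) = 342.13 nmi
  Kiona: √((188.71)² + (-302.69)²) = √(35611.4641 + 91621.2361) = 356.70 nmi
  Inlet: √((207.56)² + (-70.19)²) = √(43081.1536 + 4926.6361) = 219.11 nmi
  → nearest: Dorset (193.43 nmi)
R at (-220.78, 324.70):
  Galen: √((372.34)² + (-139.32)²) = √(138637.0756 + 19410.0624) = 397.55 nmi
  Dorset: √((267.54)² + (-17.04)²) = √(71577.6516 + 290.3616) = 268.08 nmi
  Jessop: √((336.29)² + (-383.18)²) = √(113090.9641 + 146826.9124) = 509.82 nmi
  Kiona: √((297.54)² + (-430.30)²) = √(88530.0516 + 185158.0900) = 523.15 nmi
  Inlet: √((316.39)² + (-197.80)²) = √(100102.6321 + 39124.8400) = 373.13 nmi
  → nearest: Dorset (268.08 nmi)
S at (-194.57, -169.43):
  Galen: √((346.13)² + (354.81)²) = √(119805.9769 + 125890.1361) = 495.68 nmi
  Dorset: √((241.33)² + (477.09)²) = √(58240.1689 + 227614.8681) = 534.65 nmi
  Jessop: √((310.08)² + (110.95)²) = √(96149.6064 + 12309.9025) = 329.33 nmi
  Kiona: √((271.33)² + (63.83)²) = √(73619.9689 + 4074.2689) = 278.74 nmi
  Inlet: √((290.18)² + (296.33)²) = √(84204.4324 + 87811.4689) = 414.75 nmi
  → nearest: Kiona (278.74 nmi)
T at (42.48, -65.54):
  Galen: √((109.08)² + (250.92)²) = √(11898.4464 + 62960.8464) = 273.60 nmi
  Dorset: √((4.28)² + (373.20)²) = √(18.3184 + 139278.2400) = 373.22 nmi
  Jessop: √((73.03)² + (7.06)²) = √(5333.3809 + 49.8436) = 73.37 nmi
  Kiona: √((34.28)² + (-40.06)²) = √(1175.1184 + 1604.8036) = 52.72 nmi
  Inlet: √((53.13)² + (192.44)²) = √(2822.7969 + 37033.1536) = 199.64 nmi
  → nearest: Kiona (52.72 nmi)

P→Kiona; Q→Dorset; R→Dorset; S→Kiona; T→Kiona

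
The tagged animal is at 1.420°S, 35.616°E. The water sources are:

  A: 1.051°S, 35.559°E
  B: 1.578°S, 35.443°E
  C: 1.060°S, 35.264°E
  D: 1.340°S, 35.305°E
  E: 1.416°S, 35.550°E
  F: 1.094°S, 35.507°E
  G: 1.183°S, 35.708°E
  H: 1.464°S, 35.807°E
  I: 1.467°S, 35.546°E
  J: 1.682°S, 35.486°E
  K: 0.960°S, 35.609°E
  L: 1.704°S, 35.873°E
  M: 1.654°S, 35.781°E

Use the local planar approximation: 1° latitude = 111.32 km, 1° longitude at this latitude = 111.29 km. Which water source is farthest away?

C

Distances from 1.420°S, 35.616°E:
A: √((0.369·111.32)² + (-0.057·111.29)²) = √(1687.32650 + 40.24037) = 41.564 km
B: √((-0.158·111.32)² + (-0.173·111.29)²) = √(309.35744 + 370.68456) = 26.078 km
C: √((0.360·111.32)² + (-0.352·111.29)²) = √(1606.02166 + 1534.60854) = 56.041 km
D: √((0.080·111.32)² + (-0.311·111.29)²) = √(79.30971 + 1197.93447) = 35.739 km
E: √((0.004·111.32)² + (-0.066·111.29)²) = √(0.19827 + 53.95108) = 7.359 km
F: √((0.326·111.32)² + (-0.109·111.29)²) = √(1316.98733 + 147.15170) = 38.264 km
G: √((0.237·111.32)² + (0.092·111.29)²) = √(696.05425 + 104.83057) = 28.300 km
H: √((-0.044·111.32)² + (0.191·111.29)²) = √(23.99119 + 451.83412) = 21.813 km
I: √((-0.047·111.32)² + (-0.070·111.29)²) = √(27.37424 + 60.68877) = 9.384 km
J: √((-0.262·111.32)² + (-0.130·111.29)²) = √(850.64622 + 209.31434) = 32.557 km
K: √((0.460·111.32)² + (-0.007·111.29)²) = √(2622.17733 + 0.60689) = 51.213 km
L: √((-0.284·111.32)² + (0.257·111.29)²) = √(999.50064 + 818.04752) = 42.633 km
M: √((-0.234·111.32)² + (0.165·111.29)²) = √(678.54415 + 337.19426) = 31.871 km
Maximum: C at 56.041 km.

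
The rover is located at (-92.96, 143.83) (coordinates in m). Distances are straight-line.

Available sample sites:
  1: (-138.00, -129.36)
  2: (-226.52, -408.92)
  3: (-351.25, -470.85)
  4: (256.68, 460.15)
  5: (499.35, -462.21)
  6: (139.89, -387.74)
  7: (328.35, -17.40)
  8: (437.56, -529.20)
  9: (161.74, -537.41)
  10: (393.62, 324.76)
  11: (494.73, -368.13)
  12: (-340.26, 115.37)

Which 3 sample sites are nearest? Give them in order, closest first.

Distances from (-92.96, 143.83):
1: 276.88 m
2: 568.66 m
3: 666.74 m
4: 471.49 m
5: 847.42 m
6: 580.33 m
7: 451.11 m
8: 856.98 m
9: 727.30 m
10: 519.13 m
11: 779.41 m
12: 248.93 m
Sorted: 12 (248.93 m) < 1 (276.88 m) < 7 (451.11 m) < 4 (471.49 m) < 10 (519.13 m) < …

12, 1, 7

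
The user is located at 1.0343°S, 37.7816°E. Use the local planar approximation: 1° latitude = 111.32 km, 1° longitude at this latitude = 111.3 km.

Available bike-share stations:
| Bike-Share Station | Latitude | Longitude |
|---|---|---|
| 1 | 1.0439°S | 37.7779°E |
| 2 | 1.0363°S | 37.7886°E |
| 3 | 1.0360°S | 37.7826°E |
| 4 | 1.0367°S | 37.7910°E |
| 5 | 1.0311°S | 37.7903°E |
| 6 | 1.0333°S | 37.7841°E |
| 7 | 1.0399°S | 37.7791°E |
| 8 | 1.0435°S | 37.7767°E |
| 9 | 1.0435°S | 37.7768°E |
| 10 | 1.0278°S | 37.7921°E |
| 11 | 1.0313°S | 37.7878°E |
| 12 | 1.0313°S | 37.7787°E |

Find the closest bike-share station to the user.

3

Distances from 1.0343°S, 37.7816°E:
1: √((-0.0096·111.32)² + (-0.0037·111.3)²) = √(1.142060 + 0.169587) = 1.1453 km
2: √((-0.0020·111.32)² + (0.0070·111.3)²) = √(0.049569 + 0.606997) = 0.8103 km
3: √((-0.0017·111.32)² + (0.0010·111.3)²) = √(0.035813 + 0.012388) = 0.2195 km
4: √((-0.0024·111.32)² + (0.0094·111.3)²) = √(0.071379 + 1.094576) = 1.0798 km
5: √((0.0032·111.32)² + (0.0087·111.3)²) = √(0.126896 + 0.937624) = 1.0318 km
6: √((0.0010·111.32)² + (0.0025·111.3)²) = √(0.012392 + 0.077423) = 0.2997 km
7: √((-0.0056·111.32)² + (-0.0025·111.3)²) = √(0.388618 + 0.077423) = 0.6827 km
8: √((-0.0092·111.32)² + (-0.0049·111.3)²) = √(1.048871 + 0.297428) = 1.1603 km
9: √((-0.0092·111.32)² + (-0.0048·111.3)²) = √(1.048871 + 0.285412) = 1.1551 km
10: √((0.0065·111.32)² + (0.0105·111.3)²) = √(0.523568 + 1.365743) = 1.3745 km
11: √((0.0030·111.32)² + (0.0062·111.3)²) = √(0.111529 + 0.476183) = 0.7666 km
12: √((0.0030·111.32)² + (-0.0029·111.3)²) = √(0.111529 + 0.104180) = 0.4644 km
Minimum: 3 at 0.2195 km.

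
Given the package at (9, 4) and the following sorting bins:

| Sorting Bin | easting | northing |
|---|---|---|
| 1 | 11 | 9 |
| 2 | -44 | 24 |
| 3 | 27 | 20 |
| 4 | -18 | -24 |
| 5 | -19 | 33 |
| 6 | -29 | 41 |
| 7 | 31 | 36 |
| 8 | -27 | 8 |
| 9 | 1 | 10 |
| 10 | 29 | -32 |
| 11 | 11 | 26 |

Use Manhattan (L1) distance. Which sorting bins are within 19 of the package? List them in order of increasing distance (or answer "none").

Distances from (9, 4):
1: |2| + |5| = 2 + 5 = 7
2: |-53| + |20| = 53 + 20 = 73
3: |18| + |16| = 18 + 16 = 34
4: |-27| + |-28| = 27 + 28 = 55
5: |-28| + |29| = 28 + 29 = 57
6: |-38| + |37| = 38 + 37 = 75
7: |22| + |32| = 22 + 32 = 54
8: |-36| + |4| = 36 + 4 = 40
9: |-8| + |6| = 8 + 6 = 14
10: |20| + |-36| = 20 + 36 = 56
11: |2| + |22| = 2 + 22 = 24
Threshold 19: 1 (7), 9 (14) are within range.

1, 9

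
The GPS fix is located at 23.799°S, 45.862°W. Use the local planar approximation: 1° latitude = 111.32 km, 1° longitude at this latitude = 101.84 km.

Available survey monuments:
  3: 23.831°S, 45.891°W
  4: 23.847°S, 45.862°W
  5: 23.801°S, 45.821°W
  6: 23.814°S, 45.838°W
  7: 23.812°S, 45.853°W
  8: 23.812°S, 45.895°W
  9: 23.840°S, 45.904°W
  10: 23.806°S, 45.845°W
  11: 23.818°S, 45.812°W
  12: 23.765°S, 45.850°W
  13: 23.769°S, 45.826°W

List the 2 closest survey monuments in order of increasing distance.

Distances from 23.799°S, 45.862°W:
3: 4.627 km
4: 5.343 km
5: 4.181 km
6: 2.960 km
7: 1.713 km
8: 3.659 km
9: 6.255 km
10: 1.899 km
11: 5.514 km
12: 3.977 km
13: 4.959 km
Sorted: 7 (1.713 km) < 10 (1.899 km) < 6 (2.960 km) < 8 (3.659 km) < …

7, 10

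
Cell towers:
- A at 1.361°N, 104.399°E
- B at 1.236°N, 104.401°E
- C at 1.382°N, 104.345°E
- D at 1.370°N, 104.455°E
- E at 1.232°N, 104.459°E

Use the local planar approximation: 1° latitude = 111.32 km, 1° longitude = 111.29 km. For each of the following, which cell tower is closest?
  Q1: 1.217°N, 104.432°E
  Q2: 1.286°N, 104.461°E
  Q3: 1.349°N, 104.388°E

Q1→E; Q2→E; Q3→A

Q1 at 1.217°N, 104.432°E:
  A: √((0.144·111.32)² + (-0.033·111.29)²) = √(256.96346 + 13.48777) = 16.445 km
  B: √((0.019·111.32)² + (-0.031·111.29)²) = √(4.47356 + 11.90243) = 4.047 km
  C: √((0.165·111.32)² + (-0.087·111.29)²) = √(337.37608 + 93.74558) = 20.763 km
  D: √((0.153·111.32)² + (0.023·111.29)²) = √(290.08766 + 6.55191) = 17.223 km
  E: √((0.015·111.32)² + (0.027·111.29)²) = √(2.78823 + 9.02900) = 3.438 km
  → nearest: E (3.438 km)
Q2 at 1.286°N, 104.461°E:
  A: √((0.075·111.32)² + (-0.062·111.29)²) = √(69.70580 + 47.60972) = 10.831 km
  B: √((-0.050·111.32)² + (-0.060·111.29)²) = √(30.98036 + 44.58767) = 8.693 km
  C: √((0.096·111.32)² + (-0.116·111.29)²) = √(114.20598 + 166.65880) = 16.759 km
  D: √((0.084·111.32)² + (-0.006·111.29)²) = √(87.43896 + 0.44588) = 9.375 km
  E: √((-0.054·111.32)² + (-0.002·111.29)²) = √(36.13549 + 0.04954) = 6.015 km
  → nearest: E (6.015 km)
Q3 at 1.349°N, 104.388°E:
  A: √((0.012·111.32)² + (0.011·111.29)²) = √(1.78447 + 1.49864) = 1.812 km
  B: √((-0.113·111.32)² + (0.013·111.29)²) = √(158.23527 + 2.09314) = 12.662 km
  C: √((0.033·111.32)² + (-0.043·111.29)²) = √(13.49504 + 22.90072) = 6.033 km
  D: √((0.021·111.32)² + (0.067·111.29)²) = √(5.46493 + 55.59835) = 7.814 km
  E: √((-0.117·111.32)² + (0.071·111.29)²) = √(169.63604 + 62.43512) = 15.234 km
  → nearest: A (1.812 km)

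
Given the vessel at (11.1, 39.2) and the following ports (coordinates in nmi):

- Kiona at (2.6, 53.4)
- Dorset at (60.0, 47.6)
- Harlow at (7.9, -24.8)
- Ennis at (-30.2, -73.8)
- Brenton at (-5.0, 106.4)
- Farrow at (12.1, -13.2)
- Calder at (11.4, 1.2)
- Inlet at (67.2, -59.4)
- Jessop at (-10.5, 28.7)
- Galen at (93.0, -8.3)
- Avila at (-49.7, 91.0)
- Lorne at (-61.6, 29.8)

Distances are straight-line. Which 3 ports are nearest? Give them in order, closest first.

Kiona, Jessop, Calder

Distances from (11.1, 39.2):
Kiona: √((-8.5)² + (14.2)²) = √(72.250 + 201.640) = 16.5 nmi
Dorset: √((48.9)² + (8.4)²) = √(2391.210 + 70.560) = 49.6 nmi
Harlow: √((-3.2)² + (-64.0)²) = √(10.240 + 4096.000) = 64.1 nmi
Ennis: √((-41.3)² + (-113.0)²) = √(1705.690 + 12769.000) = 120.3 nmi
Brenton: √((-16.1)² + (67.2)²) = √(259.210 + 4515.840) = 69.1 nmi
Farrow: √((1.0)² + (-52.4)²) = √(1.000 + 2745.760) = 52.4 nmi
Calder: √((0.3)² + (-38.0)²) = √(0.090 + 1444.000) = 38.0 nmi
Inlet: √((56.1)² + (-98.6)²) = √(3147.210 + 9721.960) = 113.4 nmi
Jessop: √((-21.6)² + (-10.5)²) = √(466.560 + 110.250) = 24.0 nmi
Galen: √((81.9)² + (-47.5)²) = √(6707.610 + 2256.250) = 94.7 nmi
Avila: √((-60.8)² + (51.8)²) = √(3696.640 + 2683.240) = 79.9 nmi
Lorne: √((-72.7)² + (-9.4)²) = √(5285.290 + 88.360) = 73.3 nmi
Sorted: Kiona (16.5 nmi) < Jessop (24.0 nmi) < Calder (38.0 nmi) < Dorset (49.6 nmi) < Farrow (52.4 nmi) < …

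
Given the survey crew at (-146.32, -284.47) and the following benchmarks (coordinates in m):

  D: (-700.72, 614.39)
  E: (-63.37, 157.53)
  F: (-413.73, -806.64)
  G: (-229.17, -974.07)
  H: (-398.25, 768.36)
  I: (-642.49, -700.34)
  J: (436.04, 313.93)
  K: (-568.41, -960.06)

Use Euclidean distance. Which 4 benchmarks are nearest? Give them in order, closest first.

Distances from (-146.32, -284.47):
D: 1056.08 m
E: 449.72 m
F: 586.66 m
G: 694.56 m
H: 1082.55 m
I: 647.40 m
J: 835.00 m
K: 796.61 m
Sorted: E (449.72 m) < F (586.66 m) < I (647.40 m) < G (694.56 m) < K (796.61 m) < J (835.00 m) < …

E, F, I, G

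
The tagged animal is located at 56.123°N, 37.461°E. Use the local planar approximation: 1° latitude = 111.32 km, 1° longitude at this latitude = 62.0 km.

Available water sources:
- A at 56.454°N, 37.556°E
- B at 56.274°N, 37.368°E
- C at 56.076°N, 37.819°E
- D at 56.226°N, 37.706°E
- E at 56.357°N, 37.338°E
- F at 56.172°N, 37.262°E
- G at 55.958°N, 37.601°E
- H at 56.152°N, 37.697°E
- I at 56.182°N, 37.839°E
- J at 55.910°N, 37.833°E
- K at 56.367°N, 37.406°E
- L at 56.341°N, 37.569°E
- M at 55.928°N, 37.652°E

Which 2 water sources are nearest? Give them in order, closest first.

F, H

Distances from 56.123°N, 37.461°E:
A: √((0.331·111.32)² + (0.095·62.0)²) = √(1357.69551 + 34.69210) = 37.315 km
B: √((0.151·111.32)² + (-0.093·62.0)²) = √(282.55324 + 33.24676) = 17.771 km
C: √((-0.047·111.32)² + (0.358·62.0)²) = √(27.37424 + 492.66242) = 22.804 km
D: √((0.103·111.32)² + (0.245·62.0)²) = √(131.46824 + 230.73610) = 19.032 km
E: √((0.234·111.32)² + (-0.123·62.0)²) = √(678.54415 + 58.15588) = 27.142 km
F: √((0.049·111.32)² + (-0.199·62.0)²) = √(29.75353 + 152.22624) = 13.490 km
G: √((-0.165·111.32)² + (0.140·62.0)²) = √(337.37608 + 75.34240) = 20.315 km
H: √((0.029·111.32)² + (0.236·62.0)²) = √(10.42179 + 214.09542) = 14.984 km
I: √((0.059·111.32)² + (0.378·62.0)²) = √(43.13705 + 549.24610) = 24.339 km
J: √((-0.213·111.32)² + (0.372·62.0)²) = √(562.21911 + 531.94810) = 33.078 km
K: √((0.244·111.32)² + (-0.055·62.0)²) = √(737.77859 + 11.62810) = 27.375 km
L: √((0.218·111.32)² + (0.108·62.0)²) = √(588.92418 + 44.83642) = 25.175 km
M: √((-0.195·111.32)² + (0.191·62.0)²) = √(471.21121 + 140.23296) = 24.727 km
Sorted: F (13.490 km) < H (14.984 km) < B (17.771 km) < D (19.032 km) < …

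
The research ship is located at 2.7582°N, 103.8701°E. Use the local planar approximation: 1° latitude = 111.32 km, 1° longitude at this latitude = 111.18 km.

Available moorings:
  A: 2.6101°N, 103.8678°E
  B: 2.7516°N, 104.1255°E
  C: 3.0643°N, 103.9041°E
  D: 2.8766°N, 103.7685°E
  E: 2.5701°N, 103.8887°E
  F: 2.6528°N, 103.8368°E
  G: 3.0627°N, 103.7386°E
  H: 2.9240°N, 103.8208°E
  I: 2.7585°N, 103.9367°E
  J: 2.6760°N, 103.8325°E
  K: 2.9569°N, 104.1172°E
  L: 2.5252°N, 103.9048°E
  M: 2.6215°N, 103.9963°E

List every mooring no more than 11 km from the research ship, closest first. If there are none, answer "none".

I, J

Distances from 2.7582°N, 103.8701°E:
A: √((-0.1481·111.32)² + (-0.0023·111.18)²) = √(271.804418 + 0.065390) = 16.4885 km
B: √((-0.0066·111.32)² + (0.2554·111.18)²) = √(0.539802 + 806.297151) = 28.4049 km
C: √((0.3061·111.32)² + (0.0340·111.18)²) = √(1161.109169 + 14.289307) = 34.2841 km
D: √((0.1184·111.32)² + (-0.1016·111.18)²) = √(173.719992 + 127.597086) = 17.3585 km
E: √((-0.1881·111.32)² + (0.0186·111.18)²) = √(438.453949 + 4.276409) = 21.0412 km
F: √((-0.1054·111.32)² + (-0.0333·111.18)²) = √(137.666293 + 13.706981) = 12.3034 km
G: √((0.3045·111.32)² + (-0.1315·111.18)²) = √(1149.002541 + 213.749371) = 36.9155 km
H: √((0.1658·111.32)² + (-0.0493·111.18)²) = √(340.655533 + 30.043268) = 19.2535 km
I: √((0.0003·111.32)² + (0.0666·111.18)²) = √(0.001115 + 54.827923) = 7.4047 km
J: √((-0.0822·111.32)² + (-0.0376·111.18)²) = √(83.731723 + 17.475477) = 10.0602 km
K: √((0.1987·111.32)² + (0.2471·111.18)²) = √(489.262725 + 754.742542) = 35.2705 km
L: √((-0.2330·111.32)² + (0.0347·111.18)²) = √(672.757019 + 14.883747) = 26.2229 km
M: √((-0.1367·111.32)² + (0.1262·111.18)²) = √(231.570602 + 196.866604) = 20.6987 km
Threshold 11 km: I (7.4047 km), J (10.0602 km) are within range.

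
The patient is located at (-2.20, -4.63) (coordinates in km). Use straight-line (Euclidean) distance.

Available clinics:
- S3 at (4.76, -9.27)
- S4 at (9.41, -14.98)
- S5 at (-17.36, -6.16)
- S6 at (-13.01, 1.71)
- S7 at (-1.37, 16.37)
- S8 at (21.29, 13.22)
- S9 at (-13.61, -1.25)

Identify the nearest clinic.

Distances from (-2.20, -4.63):
S3: 8.36 km
S4: 15.55 km
S5: 15.24 km
S6: 12.53 km
S7: 21.02 km
S8: 29.50 km
S9: 11.90 km
Minimum: S3 at 8.36 km.

S3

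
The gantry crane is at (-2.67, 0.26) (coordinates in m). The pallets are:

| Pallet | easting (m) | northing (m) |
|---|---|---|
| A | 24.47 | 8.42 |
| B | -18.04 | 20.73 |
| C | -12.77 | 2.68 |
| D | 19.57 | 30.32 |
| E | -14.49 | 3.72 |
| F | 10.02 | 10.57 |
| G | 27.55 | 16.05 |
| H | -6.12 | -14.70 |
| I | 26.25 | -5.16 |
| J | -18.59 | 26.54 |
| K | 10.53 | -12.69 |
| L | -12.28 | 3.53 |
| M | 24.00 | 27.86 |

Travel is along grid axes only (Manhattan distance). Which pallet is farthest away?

M

Distances from (-2.67, 0.26):
A: 35.30 m
B: 35.84 m
C: 12.52 m
D: 52.30 m
E: 15.28 m
F: 23.00 m
G: 46.01 m
H: 18.41 m
I: 34.34 m
J: 42.20 m
K: 26.15 m
L: 12.88 m
M: 54.27 m
Maximum: M at 54.27 m.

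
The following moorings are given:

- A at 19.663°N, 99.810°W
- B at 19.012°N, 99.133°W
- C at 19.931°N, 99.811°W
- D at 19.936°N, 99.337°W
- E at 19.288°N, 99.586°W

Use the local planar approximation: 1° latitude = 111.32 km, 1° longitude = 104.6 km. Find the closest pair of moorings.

A and C

Pairwise distances:
A–C: √((0.268·111.32)² + (-0.001·104.6)²) = √(890.05324 + 0.01094) = 29.834 km
A–E: √((-0.375·111.32)² + (0.224·104.6)²) = √(1742.64502 + 548.98364) = 47.871 km
C–D: √((0.005·111.32)² + (0.474·104.6)²) = √(0.30980 + 2458.21606) = 49.584 km
B–E: √((0.276·111.32)² + (-0.453·104.6)²) = √(943.98384 + 2245.22450) = 56.473 km
A–D: √((0.273·111.32)² + (0.473·104.6)²) = √(923.57398 + 2447.85479) = 58.064 km
C–E: √((-0.643·111.32)² + (0.225·104.6)²) = √(5123.51888 + 553.89623) = 75.349 km
D–E: √((-0.648·111.32)² + (-0.249·104.6)²) = √(5203.51016 + 678.36286) = 76.693 km
A–B: √((-0.651·111.32)² + (0.677·104.6)²) = √(5251.80234 + 5014.65092) = 101.324 km
B–D: √((0.924·111.32)² + (-0.204·104.6)²) = √(10580.11377 + 455.32731) = 105.050 km
B–C: √((0.919·111.32)² + (-0.678·104.6)²) = √(10465.92018 + 5029.47619) = 124.481 km
Closest pair: A–C at 29.834 km.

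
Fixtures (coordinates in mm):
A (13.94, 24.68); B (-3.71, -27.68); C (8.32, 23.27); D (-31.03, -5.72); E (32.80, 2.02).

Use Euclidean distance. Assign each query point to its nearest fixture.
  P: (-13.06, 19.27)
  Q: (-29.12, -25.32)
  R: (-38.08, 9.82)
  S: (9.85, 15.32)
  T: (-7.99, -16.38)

P→C; Q→D; R→D; S→C; T→B

P at (-13.06, 19.27):
  A: √((27.00)² + (5.41)²) = √(729.0000 + 29.2681) = 27.54 mm
  B: √((9.35)² + (-46.95)²) = √(87.4225 + 2204.3025) = 47.87 mm
  C: √((21.38)² + (4.00)²) = √(457.1044 + 16.0000) = 21.75 mm
  D: √((-17.97)² + (-24.99)²) = √(322.9209 + 624.5001) = 30.78 mm
  E: √((45.86)² + (-17.25)²) = √(2103.1396 + 297.5625) = 49.00 mm
  → nearest: C (21.75 mm)
Q at (-29.12, -25.32):
  A: √((43.06)² + (50.00)²) = √(1854.1636 + 2500.0000) = 65.99 mm
  B: √((25.41)² + (-2.36)²) = √(645.6681 + 5.5696) = 25.52 mm
  C: √((37.44)² + (48.59)²) = √(1401.7536 + 2360.9881) = 61.34 mm
  D: √((-1.91)² + (19.60)²) = √(3.6481 + 384.1600) = 19.69 mm
  E: √((61.92)² + (27.34)²) = √(3834.0864 + 747.4756) = 67.69 mm
  → nearest: D (19.69 mm)
R at (-38.08, 9.82):
  A: √((52.02)² + (14.86)²) = √(2706.0804 + 220.8196) = 54.10 mm
  B: √((34.37)² + (-37.50)²) = √(1181.2969 + 1406.2500) = 50.87 mm
  C: √((46.40)² + (13.45)²) = √(2152.9600 + 180.9025) = 48.31 mm
  D: √((7.05)² + (-15.54)²) = √(49.7025 + 241.4916) = 17.06 mm
  E: √((70.88)² + (-7.80)²) = √(5023.9744 + 60.8400) = 71.31 mm
  → nearest: D (17.06 mm)
S at (9.85, 15.32):
  A: √((4.09)² + (9.36)²) = √(16.7281 + 87.6096) = 10.21 mm
  B: √((-13.56)² + (-43.00)²) = √(183.8736 + 1849.0000) = 45.09 mm
  C: √((-1.53)² + (7.95)²) = √(2.3409 + 63.2025) = 8.10 mm
  D: √((-40.88)² + (-21.04)²) = √(1671.1744 + 442.6816) = 45.98 mm
  E: √((22.95)² + (-13.30)²) = √(526.7025 + 176.8900) = 26.53 mm
  → nearest: C (8.10 mm)
T at (-7.99, -16.38):
  A: √((21.93)² + (41.06)²) = √(480.9249 + 1685.9236) = 46.55 mm
  B: √((4.28)² + (-11.30)²) = √(18.3184 + 127.6900) = 12.08 mm
  C: √((16.31)² + (39.65)²) = √(266.0161 + 1572.1225) = 42.87 mm
  D: √((-23.04)² + (10.66)²) = √(530.8416 + 113.6356) = 25.39 mm
  E: √((40.79)² + (18.40)²) = √(1663.8241 + 338.5600) = 44.75 mm
  → nearest: B (12.08 mm)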